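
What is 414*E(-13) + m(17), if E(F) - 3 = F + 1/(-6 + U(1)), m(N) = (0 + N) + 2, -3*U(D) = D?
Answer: -79541/19 ≈ -4186.4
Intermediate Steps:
U(D) = -D/3
m(N) = 2 + N (m(N) = N + 2 = 2 + N)
E(F) = 54/19 + F (E(F) = 3 + (F + 1/(-6 - ⅓*1)) = 3 + (F + 1/(-6 - ⅓)) = 3 + (F + 1/(-19/3)) = 3 + (F - 3/19) = 3 + (-3/19 + F) = 54/19 + F)
414*E(-13) + m(17) = 414*(54/19 - 13) + (2 + 17) = 414*(-193/19) + 19 = -79902/19 + 19 = -79541/19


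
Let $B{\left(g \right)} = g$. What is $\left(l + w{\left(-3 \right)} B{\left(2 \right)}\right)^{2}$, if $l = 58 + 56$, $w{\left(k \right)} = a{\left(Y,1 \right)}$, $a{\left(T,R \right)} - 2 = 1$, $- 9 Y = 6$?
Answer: $14400$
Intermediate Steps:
$Y = - \frac{2}{3}$ ($Y = \left(- \frac{1}{9}\right) 6 = - \frac{2}{3} \approx -0.66667$)
$a{\left(T,R \right)} = 3$ ($a{\left(T,R \right)} = 2 + 1 = 3$)
$w{\left(k \right)} = 3$
$l = 114$
$\left(l + w{\left(-3 \right)} B{\left(2 \right)}\right)^{2} = \left(114 + 3 \cdot 2\right)^{2} = \left(114 + 6\right)^{2} = 120^{2} = 14400$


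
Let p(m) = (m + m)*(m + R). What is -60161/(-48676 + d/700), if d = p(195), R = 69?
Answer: 2105635/1698512 ≈ 1.2397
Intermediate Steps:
p(m) = 2*m*(69 + m) (p(m) = (m + m)*(m + 69) = (2*m)*(69 + m) = 2*m*(69 + m))
d = 102960 (d = 2*195*(69 + 195) = 2*195*264 = 102960)
-60161/(-48676 + d/700) = -60161/(-48676 + 102960/700) = -60161/(-48676 + 102960*(1/700)) = -60161/(-48676 + 5148/35) = -60161/(-1698512/35) = -60161*(-35/1698512) = 2105635/1698512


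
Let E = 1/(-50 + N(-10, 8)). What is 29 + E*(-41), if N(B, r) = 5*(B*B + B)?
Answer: 11559/400 ≈ 28.897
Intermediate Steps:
N(B, r) = 5*B + 5*B**2 (N(B, r) = 5*(B**2 + B) = 5*(B + B**2) = 5*B + 5*B**2)
E = 1/400 (E = 1/(-50 + 5*(-10)*(1 - 10)) = 1/(-50 + 5*(-10)*(-9)) = 1/(-50 + 450) = 1/400 ≈ 0.0025000)
29 + E*(-41) = 29 + (1/400)*(-41) = 29 - 41/400 = 11559/400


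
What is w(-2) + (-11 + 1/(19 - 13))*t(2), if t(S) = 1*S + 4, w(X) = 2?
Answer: -63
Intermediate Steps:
t(S) = 4 + S (t(S) = S + 4 = 4 + S)
w(-2) + (-11 + 1/(19 - 13))*t(2) = 2 + (-11 + 1/(19 - 13))*(4 + 2) = 2 + (-11 + 1/6)*6 = 2 + (-11 + ⅙)*6 = 2 - 65/6*6 = 2 - 65 = -63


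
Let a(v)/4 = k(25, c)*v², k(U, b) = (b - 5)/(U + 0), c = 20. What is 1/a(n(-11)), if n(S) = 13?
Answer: 5/2028 ≈ 0.0024655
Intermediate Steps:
k(U, b) = (-5 + b)/U
a(v) = 12*v²/5 (a(v) = 4*(((-5 + 20)/25)*v²) = 4*(((1/25)*15)*v²) = 4*(3*v²/5) = 12*v²/5)
1/a(n(-11)) = 1/((12/5)*13²) = 1/((12/5)*169) = 1/(2028/5) = 5/2028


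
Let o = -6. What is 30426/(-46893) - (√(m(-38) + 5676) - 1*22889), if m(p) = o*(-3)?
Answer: 32524347/1421 - √5694 ≈ 22813.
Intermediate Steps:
m(p) = 18 (m(p) = -6*(-3) = 18)
30426/(-46893) - (√(m(-38) + 5676) - 1*22889) = 30426/(-46893) - (√(18 + 5676) - 1*22889) = 30426*(-1/46893) - (√5694 - 22889) = -922/1421 - (-22889 + √5694) = -922/1421 + (22889 - √5694) = 32524347/1421 - √5694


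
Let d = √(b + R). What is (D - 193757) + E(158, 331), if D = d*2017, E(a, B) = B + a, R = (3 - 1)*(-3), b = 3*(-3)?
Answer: -193268 + 2017*I*√15 ≈ -1.9327e+5 + 7811.8*I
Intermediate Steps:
b = -9
R = -6 (R = 2*(-3) = -6)
d = I*√15 (d = √(-9 - 6) = √(-15) = I*√15 ≈ 3.873*I)
D = 2017*I*√15 (D = (I*√15)*2017 = 2017*I*√15 ≈ 7811.8*I)
(D - 193757) + E(158, 331) = (2017*I*√15 - 193757) + (331 + 158) = (-193757 + 2017*I*√15) + 489 = -193268 + 2017*I*√15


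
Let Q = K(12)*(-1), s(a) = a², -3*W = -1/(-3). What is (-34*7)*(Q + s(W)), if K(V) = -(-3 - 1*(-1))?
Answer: 38318/81 ≈ 473.06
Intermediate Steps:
W = -⅑ (W = -(-1)/(3*(-3)) = -(-1)*(-1)/(3*3) = -⅓*⅓ = -⅑ ≈ -0.11111)
K(V) = 2 (K(V) = -(-3 + 1) = -1*(-2) = 2)
Q = -2 (Q = 2*(-1) = -2)
(-34*7)*(Q + s(W)) = (-34*7)*(-2 + (-⅑)²) = -238*(-2 + 1/81) = -238*(-161/81) = 38318/81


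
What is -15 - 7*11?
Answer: -92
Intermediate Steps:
-15 - 7*11 = -15 - 77 = -92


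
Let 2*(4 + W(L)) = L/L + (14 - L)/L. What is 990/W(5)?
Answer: -4950/13 ≈ -380.77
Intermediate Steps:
W(L) = -7/2 + (14 - L)/(2*L) (W(L) = -4 + (L/L + (14 - L)/L)/2 = -4 + (1 + (14 - L)/L)/2 = -4 + (1/2 + (14 - L)/(2*L)) = -7/2 + (14 - L)/(2*L))
990/W(5) = 990/(-4 + 7/5) = 990/(-13/5) = 990*(-5/13) = -4950/13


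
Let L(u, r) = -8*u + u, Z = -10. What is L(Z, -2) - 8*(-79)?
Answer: 702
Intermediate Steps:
L(u, r) = -7*u
L(Z, -2) - 8*(-79) = -7*(-10) - 8*(-79) = 70 + 632 = 702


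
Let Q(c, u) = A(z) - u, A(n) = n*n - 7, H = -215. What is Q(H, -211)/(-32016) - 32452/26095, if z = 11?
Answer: -1047464107/835457520 ≈ -1.2538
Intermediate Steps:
A(n) = -7 + n**2 (A(n) = n**2 - 7 = -7 + n**2)
Q(c, u) = 114 - u (Q(c, u) = (-7 + 11**2) - u = (-7 + 121) - u = 114 - u)
Q(H, -211)/(-32016) - 32452/26095 = (114 - 1*(-211))/(-32016) - 32452/26095 = (114 + 211)*(-1/32016) - 32452*1/26095 = 325*(-1/32016) - 32452/26095 = -325/32016 - 32452/26095 = -1047464107/835457520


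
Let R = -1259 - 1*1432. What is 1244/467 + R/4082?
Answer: 293947/146638 ≈ 2.0046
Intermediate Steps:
R = -2691 (R = -1259 - 1432 = -2691)
1244/467 + R/4082 = 1244/467 - 2691/4082 = 1244*(1/467) - 2691*1/4082 = 1244/467 - 207/314 = 293947/146638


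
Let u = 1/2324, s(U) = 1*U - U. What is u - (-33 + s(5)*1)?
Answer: 76693/2324 ≈ 33.000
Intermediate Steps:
s(U) = 0 (s(U) = U - U = 0)
u = 1/2324 ≈ 0.00043029
u - (-33 + s(5)*1) = 1/2324 - (-33 + 0*1) = 1/2324 - (-33 + 0) = 1/2324 - 1*(-33) = 1/2324 + 33 = 76693/2324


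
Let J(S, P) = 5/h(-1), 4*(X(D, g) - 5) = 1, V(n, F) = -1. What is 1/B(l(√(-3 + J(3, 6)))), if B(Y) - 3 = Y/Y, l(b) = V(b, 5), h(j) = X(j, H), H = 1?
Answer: ¼ ≈ 0.25000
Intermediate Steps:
X(D, g) = 21/4 (X(D, g) = 5 + (¼)*1 = 5 + ¼ = 21/4)
h(j) = 21/4
J(S, P) = 20/21 (J(S, P) = 5/(21/4) = 5*(4/21) = 20/21)
l(b) = -1
B(Y) = 4 (B(Y) = 3 + Y/Y = 3 + 1 = 4)
1/B(l(√(-3 + J(3, 6)))) = 1/4 = ¼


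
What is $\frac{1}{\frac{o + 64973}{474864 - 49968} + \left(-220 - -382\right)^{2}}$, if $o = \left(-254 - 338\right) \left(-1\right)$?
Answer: $\frac{141632}{3717012063} \approx 3.8104 \cdot 10^{-5}$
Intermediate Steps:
$o = 592$ ($o = \left(-592\right) \left(-1\right) = 592$)
$\frac{1}{\frac{o + 64973}{474864 - 49968} + \left(-220 - -382\right)^{2}} = \frac{1}{\frac{592 + 64973}{474864 - 49968} + \left(-220 - -382\right)^{2}} = \frac{1}{\frac{65565}{424896} + \left(-220 + 382\right)^{2}} = \frac{1}{65565 \cdot \frac{1}{424896} + 162^{2}} = \frac{1}{\frac{21855}{141632} + 26244} = \frac{1}{\frac{3717012063}{141632}} = \frac{141632}{3717012063}$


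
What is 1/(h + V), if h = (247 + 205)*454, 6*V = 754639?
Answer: 6/1985887 ≈ 3.0213e-6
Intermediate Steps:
V = 754639/6 (V = (1/6)*754639 = 754639/6 ≈ 1.2577e+5)
h = 205208 (h = 452*454 = 205208)
1/(h + V) = 1/(205208 + 754639/6) = 1/(1985887/6) = 6/1985887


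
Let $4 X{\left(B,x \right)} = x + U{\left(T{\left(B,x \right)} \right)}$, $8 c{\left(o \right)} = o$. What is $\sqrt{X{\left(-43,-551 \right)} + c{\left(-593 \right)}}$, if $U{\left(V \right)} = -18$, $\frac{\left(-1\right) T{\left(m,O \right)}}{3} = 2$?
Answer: $\frac{i \sqrt{3462}}{4} \approx 14.71 i$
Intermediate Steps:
$T{\left(m,O \right)} = -6$ ($T{\left(m,O \right)} = \left(-3\right) 2 = -6$)
$c{\left(o \right)} = \frac{o}{8}$
$X{\left(B,x \right)} = - \frac{9}{2} + \frac{x}{4}$ ($X{\left(B,x \right)} = \frac{x - 18}{4} = \frac{-18 + x}{4} = - \frac{9}{2} + \frac{x}{4}$)
$\sqrt{X{\left(-43,-551 \right)} + c{\left(-593 \right)}} = \sqrt{\left(- \frac{9}{2} + \frac{1}{4} \left(-551\right)\right) + \frac{1}{8} \left(-593\right)} = \sqrt{\left(- \frac{9}{2} - \frac{551}{4}\right) - \frac{593}{8}} = \sqrt{- \frac{569}{4} - \frac{593}{8}} = \sqrt{- \frac{1731}{8}} = \frac{i \sqrt{3462}}{4}$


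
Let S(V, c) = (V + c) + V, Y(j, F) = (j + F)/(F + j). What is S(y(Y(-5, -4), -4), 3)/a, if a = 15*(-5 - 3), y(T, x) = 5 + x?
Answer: -1/24 ≈ -0.041667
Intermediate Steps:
Y(j, F) = 1 (Y(j, F) = (F + j)/(F + j) = 1)
S(V, c) = c + 2*V
a = -120 (a = 15*(-8) = -120)
S(y(Y(-5, -4), -4), 3)/a = (3 + 2*(5 - 4))/(-120) = (3 + 2*1)*(-1/120) = (3 + 2)*(-1/120) = 5*(-1/120) = -1/24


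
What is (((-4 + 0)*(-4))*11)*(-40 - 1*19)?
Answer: -10384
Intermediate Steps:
(((-4 + 0)*(-4))*11)*(-40 - 1*19) = (-4*(-4)*11)*(-40 - 19) = (16*11)*(-59) = 176*(-59) = -10384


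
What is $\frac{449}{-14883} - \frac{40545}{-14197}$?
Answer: $\frac{597056782}{211293951} \approx 2.8257$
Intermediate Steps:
$\frac{449}{-14883} - \frac{40545}{-14197} = 449 \left(- \frac{1}{14883}\right) - - \frac{40545}{14197} = - \frac{449}{14883} + \frac{40545}{14197} = \frac{597056782}{211293951}$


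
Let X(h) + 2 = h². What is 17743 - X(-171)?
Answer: -11496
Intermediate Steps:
X(h) = -2 + h²
17743 - X(-171) = 17743 - (-2 + (-171)²) = 17743 - (-2 + 29241) = 17743 - 1*29239 = 17743 - 29239 = -11496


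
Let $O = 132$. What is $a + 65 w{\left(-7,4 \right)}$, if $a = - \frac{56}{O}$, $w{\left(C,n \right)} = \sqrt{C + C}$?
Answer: $- \frac{14}{33} + 65 i \sqrt{14} \approx -0.42424 + 243.21 i$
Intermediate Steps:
$w{\left(C,n \right)} = \sqrt{2} \sqrt{C}$ ($w{\left(C,n \right)} = \sqrt{2 C} = \sqrt{2} \sqrt{C}$)
$a = - \frac{14}{33}$ ($a = - \frac{56}{132} = \left(-56\right) \frac{1}{132} = - \frac{14}{33} \approx -0.42424$)
$a + 65 w{\left(-7,4 \right)} = - \frac{14}{33} + 65 \sqrt{2} \sqrt{-7} = - \frac{14}{33} + 65 \sqrt{2} i \sqrt{7} = - \frac{14}{33} + 65 i \sqrt{14}$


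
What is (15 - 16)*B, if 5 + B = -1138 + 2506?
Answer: -1363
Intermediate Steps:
B = 1363 (B = -5 + (-1138 + 2506) = -5 + 1368 = 1363)
(15 - 16)*B = (15 - 16)*1363 = -1*1363 = -1363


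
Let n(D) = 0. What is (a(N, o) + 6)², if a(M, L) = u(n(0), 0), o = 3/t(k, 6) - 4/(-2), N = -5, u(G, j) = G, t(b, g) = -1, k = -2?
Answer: 36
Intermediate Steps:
o = -1 (o = 3/(-1) - 4/(-2) = 3*(-1) - 4*(-½) = -3 + 2 = -1)
a(M, L) = 0
(a(N, o) + 6)² = (0 + 6)² = 6² = 36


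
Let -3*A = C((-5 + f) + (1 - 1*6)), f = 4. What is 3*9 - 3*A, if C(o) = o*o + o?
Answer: 57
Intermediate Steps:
C(o) = o + o**2 (C(o) = o**2 + o = o + o**2)
A = -10 (A = -((-5 + 4) + (1 - 1*6))*(1 + ((-5 + 4) + (1 - 1*6)))/3 = -(-1 + (1 - 6))*(1 + (-1 + (1 - 6)))/3 = -(-1 - 5)*(1 + (-1 - 5))/3 = -(-2)*(1 - 6) = -(-2)*(-5) = -1/3*30 = -10)
3*9 - 3*A = 3*9 - 3*(-10) = 27 + 30 = 57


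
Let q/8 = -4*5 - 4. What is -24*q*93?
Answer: 428544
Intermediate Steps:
q = -192 (q = 8*(-4*5 - 4) = 8*(-20 - 4) = 8*(-24) = -192)
-24*q*93 = -24*(-192)*93 = 4608*93 = 428544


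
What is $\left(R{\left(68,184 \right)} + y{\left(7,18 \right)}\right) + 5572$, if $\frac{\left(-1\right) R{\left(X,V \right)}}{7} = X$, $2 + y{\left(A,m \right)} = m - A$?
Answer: $5105$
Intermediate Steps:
$y{\left(A,m \right)} = -2 + m - A$ ($y{\left(A,m \right)} = -2 - \left(A - m\right) = -2 + m - A$)
$R{\left(X,V \right)} = - 7 X$
$\left(R{\left(68,184 \right)} + y{\left(7,18 \right)}\right) + 5572 = \left(\left(-7\right) 68 - -9\right) + 5572 = \left(-476 - -9\right) + 5572 = \left(-476 + 9\right) + 5572 = -467 + 5572 = 5105$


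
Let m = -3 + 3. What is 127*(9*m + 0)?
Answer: 0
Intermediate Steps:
m = 0
127*(9*m + 0) = 127*(9*0 + 0) = 127*(0 + 0) = 127*0 = 0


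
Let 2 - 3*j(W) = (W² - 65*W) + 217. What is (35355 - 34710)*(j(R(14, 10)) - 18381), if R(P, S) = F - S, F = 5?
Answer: -11977220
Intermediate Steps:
R(P, S) = 5 - S
j(W) = -215/3 - W²/3 + 65*W/3 (j(W) = ⅔ - ((W² - 65*W) + 217)/3 = ⅔ - (217 + W² - 65*W)/3 = ⅔ + (-217/3 - W²/3 + 65*W/3) = -215/3 - W²/3 + 65*W/3)
(35355 - 34710)*(j(R(14, 10)) - 18381) = (35355 - 34710)*((-215/3 - (5 - 1*10)²/3 + 65*(5 - 1*10)/3) - 18381) = 645*((-215/3 - (5 - 10)²/3 + 65*(5 - 10)/3) - 18381) = 645*((-215/3 - ⅓*(-5)² + (65/3)*(-5)) - 18381) = 645*((-215/3 - ⅓*25 - 325/3) - 18381) = 645*((-215/3 - 25/3 - 325/3) - 18381) = 645*(-565/3 - 18381) = 645*(-55708/3) = -11977220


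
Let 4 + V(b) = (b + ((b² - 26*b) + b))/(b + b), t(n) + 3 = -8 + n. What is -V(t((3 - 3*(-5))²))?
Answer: -281/2 ≈ -140.50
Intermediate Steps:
t(n) = -11 + n (t(n) = -3 + (-8 + n) = -11 + n)
V(b) = -4 + (b² - 24*b)/(2*b) (V(b) = -4 + (b + ((b² - 26*b) + b))/(b + b) = -4 + (b + (b² - 25*b))/((2*b)) = -4 + (b² - 24*b)*(1/(2*b)) = -4 + (b² - 24*b)/(2*b))
-V(t((3 - 3*(-5))²)) = -(-16 + (-11 + (3 - 3*(-5))²)/2) = -(-16 + (-11 + (3 + 15)²)/2) = -(-16 + (-11 + 18²)/2) = -(-16 + (-11 + 324)/2) = -(-16 + (½)*313) = -(-16 + 313/2) = -1*281/2 = -281/2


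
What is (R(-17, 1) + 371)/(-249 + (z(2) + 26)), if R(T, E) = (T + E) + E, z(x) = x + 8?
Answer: -356/213 ≈ -1.6714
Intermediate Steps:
z(x) = 8 + x
R(T, E) = T + 2*E (R(T, E) = (E + T) + E = T + 2*E)
(R(-17, 1) + 371)/(-249 + (z(2) + 26)) = ((-17 + 2*1) + 371)/(-249 + ((8 + 2) + 26)) = ((-17 + 2) + 371)/(-249 + (10 + 26)) = (-15 + 371)/(-249 + 36) = 356/(-213) = 356*(-1/213) = -356/213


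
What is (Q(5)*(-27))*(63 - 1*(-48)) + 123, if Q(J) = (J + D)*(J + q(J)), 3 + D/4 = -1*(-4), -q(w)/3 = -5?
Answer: -539337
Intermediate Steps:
q(w) = 15 (q(w) = -3*(-5) = 15)
D = 4 (D = -12 + 4*(-1*(-4)) = -12 + 4*4 = -12 + 16 = 4)
Q(J) = (4 + J)*(15 + J) (Q(J) = (J + 4)*(J + 15) = (4 + J)*(15 + J))
(Q(5)*(-27))*(63 - 1*(-48)) + 123 = ((60 + 5² + 19*5)*(-27))*(63 - 1*(-48)) + 123 = ((60 + 25 + 95)*(-27))*(63 + 48) + 123 = (180*(-27))*111 + 123 = -4860*111 + 123 = -539460 + 123 = -539337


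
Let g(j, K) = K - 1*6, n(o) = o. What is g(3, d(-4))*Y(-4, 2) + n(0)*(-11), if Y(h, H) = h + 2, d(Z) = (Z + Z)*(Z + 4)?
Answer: 12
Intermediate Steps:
d(Z) = 2*Z*(4 + Z) (d(Z) = (2*Z)*(4 + Z) = 2*Z*(4 + Z))
Y(h, H) = 2 + h
g(j, K) = -6 + K (g(j, K) = K - 6 = -6 + K)
g(3, d(-4))*Y(-4, 2) + n(0)*(-11) = (-6 + 2*(-4)*(4 - 4))*(2 - 4) + 0*(-11) = (-6 + 2*(-4)*0)*(-2) + 0 = (-6 + 0)*(-2) + 0 = -6*(-2) + 0 = 12 + 0 = 12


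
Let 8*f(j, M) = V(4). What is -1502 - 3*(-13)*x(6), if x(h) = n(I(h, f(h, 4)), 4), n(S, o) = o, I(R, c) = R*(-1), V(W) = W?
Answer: -1346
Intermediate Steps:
f(j, M) = ½ (f(j, M) = (⅛)*4 = ½)
I(R, c) = -R
x(h) = 4
-1502 - 3*(-13)*x(6) = -1502 - 3*(-13)*4 = -1502 - (-39)*4 = -1502 - 1*(-156) = -1502 + 156 = -1346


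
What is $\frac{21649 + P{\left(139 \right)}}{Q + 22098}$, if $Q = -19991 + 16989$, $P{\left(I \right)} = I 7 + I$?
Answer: $\frac{22761}{19096} \approx 1.1919$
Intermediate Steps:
$P{\left(I \right)} = 8 I$ ($P{\left(I \right)} = 7 I + I = 8 I$)
$Q = -3002$
$\frac{21649 + P{\left(139 \right)}}{Q + 22098} = \frac{21649 + 8 \cdot 139}{-3002 + 22098} = \frac{21649 + 1112}{19096} = 22761 \cdot \frac{1}{19096} = \frac{22761}{19096}$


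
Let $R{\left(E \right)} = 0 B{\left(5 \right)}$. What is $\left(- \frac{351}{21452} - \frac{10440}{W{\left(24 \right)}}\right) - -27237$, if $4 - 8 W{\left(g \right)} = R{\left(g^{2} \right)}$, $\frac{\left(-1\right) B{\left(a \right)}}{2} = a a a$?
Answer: $\frac{136370013}{21452} \approx 6357.0$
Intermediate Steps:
$B{\left(a \right)} = - 2 a^{3}$ ($B{\left(a \right)} = - 2 a a a = - 2 a^{2} a = - 2 a^{3}$)
$R{\left(E \right)} = 0$ ($R{\left(E \right)} = 0 \left(- 2 \cdot 5^{3}\right) = 0 \left(\left(-2\right) 125\right) = 0 \left(-250\right) = 0$)
$W{\left(g \right)} = \frac{1}{2}$ ($W{\left(g \right)} = \frac{1}{2} - 0 = \frac{1}{2} + 0 = \frac{1}{2}$)
$\left(- \frac{351}{21452} - \frac{10440}{W{\left(24 \right)}}\right) - -27237 = \left(- \frac{351}{21452} - 10440 \frac{1}{\frac{1}{2}}\right) - -27237 = \left(\left(-351\right) \frac{1}{21452} - 20880\right) + 27237 = \left(- \frac{351}{21452} - 20880\right) + 27237 = - \frac{447918111}{21452} + 27237 = \frac{136370013}{21452}$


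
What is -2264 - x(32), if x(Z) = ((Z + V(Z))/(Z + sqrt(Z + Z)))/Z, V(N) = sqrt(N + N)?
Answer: -72449/32 ≈ -2264.0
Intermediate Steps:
V(N) = sqrt(2)*sqrt(N) (V(N) = sqrt(2*N) = sqrt(2)*sqrt(N))
x(Z) = 1/Z (x(Z) = ((Z + sqrt(2)*sqrt(Z))/(Z + sqrt(Z + Z)))/Z = ((Z + sqrt(2)*sqrt(Z))/(Z + sqrt(2*Z)))/Z = ((Z + sqrt(2)*sqrt(Z))/(Z + sqrt(2)*sqrt(Z)))/Z = 1/Z)
-2264 - x(32) = -2264 - (32 + sqrt(2)*sqrt(32))/(32**2 + sqrt(2)*32**(3/2)) = -2264 - (32 + sqrt(2)*(4*sqrt(2)))/(1024 + sqrt(2)*(128*sqrt(2))) = -2264 - (32 + 8)/(1024 + 256) = -2264 - 40/1280 = -2264 - 1*1/32 = -2264 - 1/32 = -72449/32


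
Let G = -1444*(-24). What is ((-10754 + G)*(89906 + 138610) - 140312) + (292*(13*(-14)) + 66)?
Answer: 5461796042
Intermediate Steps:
G = 34656
((-10754 + G)*(89906 + 138610) - 140312) + (292*(13*(-14)) + 66) = ((-10754 + 34656)*(89906 + 138610) - 140312) + (292*(13*(-14)) + 66) = (23902*228516 - 140312) + (292*(-182) + 66) = (5461989432 - 140312) + (-53144 + 66) = 5461849120 - 53078 = 5461796042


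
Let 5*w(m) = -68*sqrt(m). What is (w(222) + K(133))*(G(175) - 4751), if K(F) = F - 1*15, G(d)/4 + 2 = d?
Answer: -478962 + 276012*sqrt(222)/5 ≈ 3.4354e+5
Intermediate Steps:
G(d) = -8 + 4*d
w(m) = -68*sqrt(m)/5 (w(m) = (-68*sqrt(m))/5 = -68*sqrt(m)/5)
K(F) = -15 + F (K(F) = F - 15 = -15 + F)
(w(222) + K(133))*(G(175) - 4751) = (-68*sqrt(222)/5 + (-15 + 133))*((-8 + 4*175) - 4751) = (-68*sqrt(222)/5 + 118)*((-8 + 700) - 4751) = (118 - 68*sqrt(222)/5)*(692 - 4751) = (118 - 68*sqrt(222)/5)*(-4059) = -478962 + 276012*sqrt(222)/5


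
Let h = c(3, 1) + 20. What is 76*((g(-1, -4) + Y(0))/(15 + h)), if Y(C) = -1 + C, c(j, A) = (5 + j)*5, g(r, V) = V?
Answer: -76/15 ≈ -5.0667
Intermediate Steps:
c(j, A) = 25 + 5*j
h = 60 (h = (25 + 5*3) + 20 = (25 + 15) + 20 = 40 + 20 = 60)
76*((g(-1, -4) + Y(0))/(15 + h)) = 76*((-4 + (-1 + 0))/(15 + 60)) = 76*((-4 - 1)/75) = 76*(-5*1/75) = 76*(-1/15) = -76/15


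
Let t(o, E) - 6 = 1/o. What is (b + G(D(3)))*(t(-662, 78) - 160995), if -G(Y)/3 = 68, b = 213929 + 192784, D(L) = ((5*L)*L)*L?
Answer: -43323582445971/662 ≈ -6.5443e+10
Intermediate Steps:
t(o, E) = 6 + 1/o
D(L) = 5*L³ (D(L) = (5*L²)*L = 5*L³)
b = 406713
G(Y) = -204 (G(Y) = -3*68 = -204)
(b + G(D(3)))*(t(-662, 78) - 160995) = (406713 - 204)*((6 + 1/(-662)) - 160995) = 406509*((6 - 1/662) - 160995) = 406509*(3971/662 - 160995) = 406509*(-106574719/662) = -43323582445971/662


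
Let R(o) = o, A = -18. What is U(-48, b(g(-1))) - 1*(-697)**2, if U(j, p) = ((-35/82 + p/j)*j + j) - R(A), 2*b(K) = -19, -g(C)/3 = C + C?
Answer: -39837897/82 ≈ -4.8583e+5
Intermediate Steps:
g(C) = -6*C (g(C) = -3*(C + C) = -6*C)
b(K) = -19/2 (b(K) = (1/2)*(-19) = -19/2)
U(j, p) = 18 + j + j*(-35/82 + p/j) (U(j, p) = ((-35/82 + p/j)*j + j) - 1*(-18) = ((-35*1/82 + p/j)*j + j) + 18 = ((-35/82 + p/j)*j + j) + 18 = (j*(-35/82 + p/j) + j) + 18 = (j + j*(-35/82 + p/j)) + 18 = 18 + j + j*(-35/82 + p/j))
U(-48, b(g(-1))) - 1*(-697)**2 = (18 - 19/2 + (47/82)*(-48)) - 1*(-697)**2 = (18 - 19/2 - 1128/41) - 1*485809 = -1559/82 - 485809 = -39837897/82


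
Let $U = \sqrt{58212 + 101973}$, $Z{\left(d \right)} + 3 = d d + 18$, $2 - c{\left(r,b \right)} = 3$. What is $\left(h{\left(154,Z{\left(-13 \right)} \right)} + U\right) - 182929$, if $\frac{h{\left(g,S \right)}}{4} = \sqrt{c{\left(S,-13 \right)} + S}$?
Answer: $-182929 + \sqrt{160185} + 4 \sqrt{183} \approx -1.8247 \cdot 10^{5}$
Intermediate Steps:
$c{\left(r,b \right)} = -1$ ($c{\left(r,b \right)} = 2 - 3 = -1$)
$Z{\left(d \right)} = 15 + d^{2}$ ($Z{\left(d \right)} = -3 + \left(d d + 18\right) = -3 + \left(d^{2} + 18\right) = -3 + \left(18 + d^{2}\right) = 15 + d^{2}$)
$U = \sqrt{160185} \approx 400.23$
$h{\left(g,S \right)} = 4 \sqrt{-1 + S}$
$\left(h{\left(154,Z{\left(-13 \right)} \right)} + U\right) - 182929 = \left(4 \sqrt{-1 + \left(15 + \left(-13\right)^{2}\right)} + \sqrt{160185}\right) - 182929 = \left(4 \sqrt{-1 + \left(15 + 169\right)} + \sqrt{160185}\right) - 182929 = \left(4 \sqrt{-1 + 184} + \sqrt{160185}\right) - 182929 = \left(4 \sqrt{183} + \sqrt{160185}\right) - 182929 = \left(\sqrt{160185} + 4 \sqrt{183}\right) - 182929 = -182929 + \sqrt{160185} + 4 \sqrt{183}$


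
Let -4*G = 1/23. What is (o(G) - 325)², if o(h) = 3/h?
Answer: 361201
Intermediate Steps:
G = -1/92 (G = -¼/23 = -¼*1/23 = -1/92 ≈ -0.010870)
(o(G) - 325)² = (3/(-1/92) - 325)² = (3*(-92) - 325)² = (-276 - 325)² = (-601)² = 361201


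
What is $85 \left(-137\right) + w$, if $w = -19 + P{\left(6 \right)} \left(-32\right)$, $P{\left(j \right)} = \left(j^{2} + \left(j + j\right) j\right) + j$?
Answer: $-15312$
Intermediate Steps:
$P{\left(j \right)} = j + 3 j^{2}$ ($P{\left(j \right)} = \left(j^{2} + 2 j j\right) + j = \left(j^{2} + 2 j^{2}\right) + j = 3 j^{2} + j = j + 3 j^{2}$)
$w = -3667$ ($w = -19 + 6 \left(1 + 3 \cdot 6\right) \left(-32\right) = -19 + 6 \left(1 + 18\right) \left(-32\right) = -19 + 6 \cdot 19 \left(-32\right) = -19 + 114 \left(-32\right) = -19 - 3648 = -3667$)
$85 \left(-137\right) + w = 85 \left(-137\right) - 3667 = -11645 - 3667 = -15312$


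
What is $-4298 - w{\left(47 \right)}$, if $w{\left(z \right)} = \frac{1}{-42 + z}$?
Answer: $- \frac{21491}{5} \approx -4298.2$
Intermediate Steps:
$-4298 - w{\left(47 \right)} = -4298 - \frac{1}{-42 + 47} = -4298 - \frac{1}{5} = - \frac{21491}{5}$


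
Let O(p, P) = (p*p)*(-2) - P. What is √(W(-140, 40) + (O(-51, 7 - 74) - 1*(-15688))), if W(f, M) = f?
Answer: 3*√1157 ≈ 102.04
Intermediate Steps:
O(p, P) = -P - 2*p² (O(p, P) = p²*(-2) - P = -2*p² - P = -P - 2*p²)
√(W(-140, 40) + (O(-51, 7 - 74) - 1*(-15688))) = √(-140 + ((-(7 - 74) - 2*(-51)²) - 1*(-15688))) = √(-140 + ((-1*(-67) - 2*2601) + 15688)) = √(-140 + ((67 - 5202) + 15688)) = √(-140 + (-5135 + 15688)) = √(-140 + 10553) = √10413 = 3*√1157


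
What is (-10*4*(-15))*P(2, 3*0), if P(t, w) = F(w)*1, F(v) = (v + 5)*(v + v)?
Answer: 0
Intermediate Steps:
F(v) = 2*v*(5 + v) (F(v) = (5 + v)*(2*v) = 2*v*(5 + v))
P(t, w) = 2*w*(5 + w) (P(t, w) = (2*w*(5 + w))*1 = 2*w*(5 + w))
(-10*4*(-15))*P(2, 3*0) = (-10*4*(-15))*(2*(3*0)*(5 + 3*0)) = (-40*(-15))*(2*0*(5 + 0)) = 600*(2*0*5) = 600*0 = 0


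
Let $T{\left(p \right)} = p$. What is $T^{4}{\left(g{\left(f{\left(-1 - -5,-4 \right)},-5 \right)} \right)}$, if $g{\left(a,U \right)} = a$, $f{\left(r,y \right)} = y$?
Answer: $256$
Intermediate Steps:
$T^{4}{\left(g{\left(f{\left(-1 - -5,-4 \right)},-5 \right)} \right)} = \left(-4\right)^{4} = 256$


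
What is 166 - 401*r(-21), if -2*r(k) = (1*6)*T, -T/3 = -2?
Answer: 7384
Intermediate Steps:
T = 6 (T = -3*(-2) = 6)
r(k) = -18 (r(k) = -1*6*6/2 = -3*6 = -1/2*36 = -18)
166 - 401*r(-21) = 166 - 401*(-18) = 166 + 7218 = 7384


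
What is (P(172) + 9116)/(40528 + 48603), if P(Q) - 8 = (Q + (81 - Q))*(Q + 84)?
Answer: 29860/89131 ≈ 0.33501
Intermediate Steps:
P(Q) = 6812 + 81*Q (P(Q) = 8 + (Q + (81 - Q))*(Q + 84) = 8 + 81*(84 + Q) = 8 + (6804 + 81*Q) = 6812 + 81*Q)
(P(172) + 9116)/(40528 + 48603) = ((6812 + 81*172) + 9116)/(40528 + 48603) = ((6812 + 13932) + 9116)/89131 = (20744 + 9116)*(1/89131) = 29860*(1/89131) = 29860/89131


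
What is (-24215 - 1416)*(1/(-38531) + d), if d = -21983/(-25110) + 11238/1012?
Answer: -37581715144344577/122390446365 ≈ -3.0706e+5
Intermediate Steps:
d = 38054122/3176415 (d = -21983*(-1/25110) + 11238*(1/1012) = 21983/25110 + 5619/506 = 38054122/3176415 ≈ 11.980)
(-24215 - 1416)*(1/(-38531) + d) = (-24215 - 1416)*(1/(-38531) + 38054122/3176415) = -25631*(-1/38531 + 38054122/3176415) = -25631*1466260198367/122390446365 = -37581715144344577/122390446365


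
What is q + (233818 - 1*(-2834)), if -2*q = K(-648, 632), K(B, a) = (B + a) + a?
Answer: 236344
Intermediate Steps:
K(B, a) = B + 2*a
q = -308 (q = -(-648 + 2*632)/2 = -(-648 + 1264)/2 = -½*616 = -308)
q + (233818 - 1*(-2834)) = -308 + (233818 - 1*(-2834)) = -308 + (233818 + 2834) = -308 + 236652 = 236344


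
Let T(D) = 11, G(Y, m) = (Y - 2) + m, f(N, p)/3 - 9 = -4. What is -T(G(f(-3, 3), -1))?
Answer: -11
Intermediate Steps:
f(N, p) = 15 (f(N, p) = 27 + 3*(-4) = 27 - 12 = 15)
G(Y, m) = -2 + Y + m (G(Y, m) = (-2 + Y) + m = -2 + Y + m)
-T(G(f(-3, 3), -1)) = -1*11 = -11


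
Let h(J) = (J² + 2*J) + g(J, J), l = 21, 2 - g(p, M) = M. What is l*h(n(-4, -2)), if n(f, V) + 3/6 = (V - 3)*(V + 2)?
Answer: 147/4 ≈ 36.750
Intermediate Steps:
n(f, V) = -½ + (-3 + V)*(2 + V) (n(f, V) = -½ + (V - 3)*(V + 2) = -½ + (-3 + V)*(2 + V))
g(p, M) = 2 - M
h(J) = 2 + J + J² (h(J) = (J² + 2*J) + (2 - J) = 2 + J + J²)
l*h(n(-4, -2)) = 21*(2 + (-13/2 + (-2)² - 1*(-2)) + (-13/2 + (-2)² - 1*(-2))²) = 21*(2 + (-13/2 + 4 + 2) + (-13/2 + 4 + 2)²) = 21*(2 - ½ + (-½)²) = 21*(2 - ½ + ¼) = 21*(7/4) = 147/4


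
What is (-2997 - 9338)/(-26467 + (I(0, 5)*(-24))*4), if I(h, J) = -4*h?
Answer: 12335/26467 ≈ 0.46605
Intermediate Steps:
(-2997 - 9338)/(-26467 + (I(0, 5)*(-24))*4) = (-2997 - 9338)/(-26467 + (-4*0*(-24))*4) = -12335/(-26467 + (0*(-24))*4) = -12335/(-26467 + 0*4) = -12335/(-26467 + 0) = -12335/(-26467) = -12335*(-1/26467) = 12335/26467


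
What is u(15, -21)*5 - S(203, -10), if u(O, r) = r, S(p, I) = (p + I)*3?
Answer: -684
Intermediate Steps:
S(p, I) = 3*I + 3*p (S(p, I) = (I + p)*3 = 3*I + 3*p)
u(15, -21)*5 - S(203, -10) = -21*5 - (3*(-10) + 3*203) = -105 - (-30 + 609) = -105 - 1*579 = -105 - 579 = -684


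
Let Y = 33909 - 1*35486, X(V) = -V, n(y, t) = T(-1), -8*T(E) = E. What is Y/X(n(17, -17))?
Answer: 12616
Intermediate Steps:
T(E) = -E/8
n(y, t) = 1/8 (n(y, t) = -1/8*(-1) = 1/8)
Y = -1577 (Y = 33909 - 35486 = -1577)
Y/X(n(17, -17)) = -1577/((-1*1/8)) = -1577/(-1/8) = -1577*(-8) = 12616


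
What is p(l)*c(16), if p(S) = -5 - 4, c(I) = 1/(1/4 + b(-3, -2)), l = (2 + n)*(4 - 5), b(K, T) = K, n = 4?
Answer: 36/11 ≈ 3.2727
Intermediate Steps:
l = -6 (l = (2 + 4)*(4 - 5) = 6*(-1) = -6)
c(I) = -4/11 (c(I) = 1/(1/4 - 3) = 1/(¼ - 3) = 1/(-11/4) = -4/11)
p(S) = -9
p(l)*c(16) = -9*(-4/11) = 36/11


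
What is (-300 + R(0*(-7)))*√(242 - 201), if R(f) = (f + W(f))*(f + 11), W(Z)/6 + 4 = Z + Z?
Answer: -564*√41 ≈ -3611.4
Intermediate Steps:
W(Z) = -24 + 12*Z (W(Z) = -24 + 6*(Z + Z) = -24 + 6*(2*Z) = -24 + 12*Z)
R(f) = (-24 + 13*f)*(11 + f) (R(f) = (f + (-24 + 12*f))*(f + 11) = (-24 + 13*f)*(11 + f))
(-300 + R(0*(-7)))*√(242 - 201) = (-300 + (-264 + 13*(0*(-7))² + 119*(0*(-7))))*√(242 - 201) = (-300 + (-264 + 13*0² + 119*0))*√41 = (-300 + (-264 + 13*0 + 0))*√41 = (-300 + (-264 + 0 + 0))*√41 = (-300 - 264)*√41 = -564*√41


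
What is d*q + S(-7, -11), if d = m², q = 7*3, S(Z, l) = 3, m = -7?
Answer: 1032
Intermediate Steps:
q = 21
d = 49 (d = (-7)² = 49)
d*q + S(-7, -11) = 49*21 + 3 = 1029 + 3 = 1032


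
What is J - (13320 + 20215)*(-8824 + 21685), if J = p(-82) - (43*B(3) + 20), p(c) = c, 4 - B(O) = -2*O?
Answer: -431294167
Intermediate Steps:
B(O) = 4 + 2*O (B(O) = 4 - (-2)*O = 4 + 2*O)
J = -532 (J = -82 - (43*(4 + 2*3) + 20) = -82 - (43*(4 + 6) + 20) = -82 - (43*10 + 20) = -82 - (430 + 20) = -82 - 1*450 = -82 - 450 = -532)
J - (13320 + 20215)*(-8824 + 21685) = -532 - (13320 + 20215)*(-8824 + 21685) = -532 - 33535*12861 = -532 - 1*431293635 = -532 - 431293635 = -431294167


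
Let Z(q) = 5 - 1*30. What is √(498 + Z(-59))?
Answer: √473 ≈ 21.749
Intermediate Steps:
Z(q) = -25 (Z(q) = 5 - 30 = -25)
√(498 + Z(-59)) = √(498 - 25) = √473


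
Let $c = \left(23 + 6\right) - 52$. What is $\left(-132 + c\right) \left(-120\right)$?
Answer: $18600$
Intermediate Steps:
$c = -23$ ($c = 29 - 52 = -23$)
$\left(-132 + c\right) \left(-120\right) = \left(-132 - 23\right) \left(-120\right) = \left(-155\right) \left(-120\right) = 18600$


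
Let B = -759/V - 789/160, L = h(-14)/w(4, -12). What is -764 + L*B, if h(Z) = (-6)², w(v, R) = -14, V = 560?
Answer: -2931511/3920 ≈ -747.83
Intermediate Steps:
h(Z) = 36
L = -18/7 (L = 36/(-14) = 36*(-1/14) = -18/7 ≈ -2.5714)
B = -7041/1120 (B = -759/560 - 789/160 = -7041/1120 ≈ -6.2866)
-764 + L*B = -764 - 18/7*(-7041/1120) = -764 + 63369/3920 = -2931511/3920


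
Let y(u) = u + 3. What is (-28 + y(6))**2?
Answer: 361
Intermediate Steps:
y(u) = 3 + u
(-28 + y(6))**2 = (-28 + (3 + 6))**2 = (-28 + 9)**2 = (-19)**2 = 361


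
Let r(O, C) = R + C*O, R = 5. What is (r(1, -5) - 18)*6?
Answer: -108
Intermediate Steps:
r(O, C) = 5 + C*O
(r(1, -5) - 18)*6 = ((5 - 5*1) - 18)*6 = ((5 - 5) - 18)*6 = (0 - 18)*6 = -18*6 = -108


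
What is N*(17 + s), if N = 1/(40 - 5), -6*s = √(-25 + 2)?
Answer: 17/35 - I*√23/210 ≈ 0.48571 - 0.022837*I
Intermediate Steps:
s = -I*√23/6 (s = -√(-25 + 2)/6 = -I*√23/6 ≈ -0.7993*I)
N = 1/35 ≈ 0.028571
N*(17 + s) = (17 - I*√23/6)/35 = 17/35 - I*√23/210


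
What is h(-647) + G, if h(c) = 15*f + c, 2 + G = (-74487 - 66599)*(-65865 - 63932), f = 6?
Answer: 18312538983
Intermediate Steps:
G = 18312539540 (G = -2 + (-74487 - 66599)*(-65865 - 63932) = -2 - 141086*(-129797) = -2 + 18312539542 = 18312539540)
h(c) = 90 + c (h(c) = 15*6 + c = 90 + c)
h(-647) + G = (90 - 647) + 18312539540 = -557 + 18312539540 = 18312538983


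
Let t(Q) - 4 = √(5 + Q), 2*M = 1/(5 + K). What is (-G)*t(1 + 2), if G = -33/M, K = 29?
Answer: 8976 + 4488*√2 ≈ 15323.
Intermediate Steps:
M = 1/68 (M = 1/(2*(5 + 29)) = (½)/34 = (½)*(1/34) = 1/68 ≈ 0.014706)
G = -2244 (G = -33/1/68 = -33*68 = -2244)
t(Q) = 4 + √(5 + Q)
(-G)*t(1 + 2) = (-1*(-2244))*(4 + √(5 + (1 + 2))) = 2244*(4 + √(5 + 3)) = 2244*(4 + √8) = 2244*(4 + 2*√2) = 8976 + 4488*√2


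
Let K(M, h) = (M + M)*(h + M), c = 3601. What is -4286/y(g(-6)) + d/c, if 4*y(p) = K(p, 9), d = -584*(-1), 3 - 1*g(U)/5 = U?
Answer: -14724326/4375215 ≈ -3.3654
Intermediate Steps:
g(U) = 15 - 5*U
d = 584
K(M, h) = 2*M*(M + h) (K(M, h) = (2*M)*(M + h) = 2*M*(M + h))
y(p) = p*(9 + p)/2 (y(p) = (2*p*(p + 9))/4 = (2*p*(9 + p))/4 = p*(9 + p)/2)
-4286/y(g(-6)) + d/c = -4286*2/((9 + (15 - 5*(-6)))*(15 - 5*(-6))) + 584/3601 = -4286*2/((9 + (15 + 30))*(15 + 30)) + 584*(1/3601) = -4286*2/(45*(9 + 45)) + 584/3601 = -4286/((½)*45*54) + 584/3601 = -4286/1215 + 584/3601 = -14724326/4375215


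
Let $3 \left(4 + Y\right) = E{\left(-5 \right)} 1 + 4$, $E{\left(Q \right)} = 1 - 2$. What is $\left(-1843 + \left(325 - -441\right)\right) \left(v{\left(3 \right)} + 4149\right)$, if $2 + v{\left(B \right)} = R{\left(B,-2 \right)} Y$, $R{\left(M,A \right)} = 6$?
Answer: $-4446933$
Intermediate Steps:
$E{\left(Q \right)} = -1$ ($E{\left(Q \right)} = 1 - 2 = -1$)
$Y = -3$ ($Y = -4 + \frac{\left(-1\right) 1 + 4}{3} = -4 + \frac{-1 + 4}{3} = -4 + \frac{1}{3} \cdot 3 = -4 + 1 = -3$)
$v{\left(B \right)} = -20$ ($v{\left(B \right)} = -2 + 6 \left(-3\right) = -2 - 18 = -20$)
$\left(-1843 + \left(325 - -441\right)\right) \left(v{\left(3 \right)} + 4149\right) = \left(-1843 + \left(325 - -441\right)\right) \left(-20 + 4149\right) = \left(-1843 + \left(325 + 441\right)\right) 4129 = \left(-1843 + 766\right) 4129 = \left(-1077\right) 4129 = -4446933$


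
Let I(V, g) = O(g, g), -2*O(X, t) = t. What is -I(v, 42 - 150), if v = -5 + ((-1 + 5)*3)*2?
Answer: -54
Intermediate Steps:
v = 19 (v = -5 + (4*3)*2 = -5 + 12*2 = -5 + 24 = 19)
O(X, t) = -t/2
I(V, g) = -g/2
-I(v, 42 - 150) = -(-1)*(42 - 150)/2 = -(-1)*(-108)/2 = -1*54 = -54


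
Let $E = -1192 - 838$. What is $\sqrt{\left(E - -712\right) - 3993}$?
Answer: $i \sqrt{5311} \approx 72.877 i$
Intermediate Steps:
$E = -2030$ ($E = -1192 - 838 = -2030$)
$\sqrt{\left(E - -712\right) - 3993} = \sqrt{\left(-2030 - -712\right) - 3993} = \sqrt{\left(-2030 + 712\right) - 3993} = \sqrt{-1318 - 3993} = \sqrt{-5311} = i \sqrt{5311}$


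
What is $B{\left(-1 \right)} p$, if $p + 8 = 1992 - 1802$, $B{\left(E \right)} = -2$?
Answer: $-364$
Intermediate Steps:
$p = 182$ ($p = -8 + \left(1992 - 1802\right) = -8 + 190 = 182$)
$B{\left(-1 \right)} p = \left(-2\right) 182 = -364$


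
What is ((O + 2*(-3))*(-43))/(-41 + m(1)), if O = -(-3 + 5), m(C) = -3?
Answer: -86/11 ≈ -7.8182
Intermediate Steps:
O = -2 (O = -1*2 = -2)
((O + 2*(-3))*(-43))/(-41 + m(1)) = ((-2 + 2*(-3))*(-43))/(-41 - 3) = ((-2 - 6)*(-43))/(-44) = -8*(-43)*(-1/44) = 344*(-1/44) = -86/11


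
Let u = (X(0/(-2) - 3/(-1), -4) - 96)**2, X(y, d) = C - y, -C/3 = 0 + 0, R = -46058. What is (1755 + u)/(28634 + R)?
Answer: -321/484 ≈ -0.66322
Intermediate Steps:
C = 0 (C = -3*(0 + 0) = -3*0 = 0)
X(y, d) = -y (X(y, d) = 0 - y = -y)
u = 9801 (u = (-(0/(-2) - 3/(-1)) - 96)**2 = (-(0*(-1/2) - 3*(-1)) - 96)**2 = (-(0 + 3) - 96)**2 = (-1*3 - 96)**2 = (-3 - 96)**2 = (-99)**2 = 9801)
(1755 + u)/(28634 + R) = (1755 + 9801)/(28634 - 46058) = 11556/(-17424) = 11556*(-1/17424) = -321/484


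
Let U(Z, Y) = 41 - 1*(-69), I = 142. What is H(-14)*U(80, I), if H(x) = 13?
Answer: 1430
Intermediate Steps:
U(Z, Y) = 110 (U(Z, Y) = 41 + 69 = 110)
H(-14)*U(80, I) = 13*110 = 1430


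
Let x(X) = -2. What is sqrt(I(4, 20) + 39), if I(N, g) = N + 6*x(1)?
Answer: sqrt(31) ≈ 5.5678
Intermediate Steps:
I(N, g) = -12 + N (I(N, g) = N + 6*(-2) = N - 12 = -12 + N)
sqrt(I(4, 20) + 39) = sqrt((-12 + 4) + 39) = sqrt(-8 + 39) = sqrt(31)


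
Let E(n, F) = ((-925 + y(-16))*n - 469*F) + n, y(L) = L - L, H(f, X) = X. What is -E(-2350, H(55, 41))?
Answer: -2152171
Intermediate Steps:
y(L) = 0
E(n, F) = -924*n - 469*F (E(n, F) = ((-925 + 0)*n - 469*F) + n = (-925*n - 469*F) + n = -924*n - 469*F)
-E(-2350, H(55, 41)) = -(-924*(-2350) - 469*41) = -(2171400 - 19229) = -1*2152171 = -2152171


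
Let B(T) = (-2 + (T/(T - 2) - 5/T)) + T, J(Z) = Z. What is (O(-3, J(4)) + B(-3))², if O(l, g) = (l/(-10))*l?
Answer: 11881/900 ≈ 13.201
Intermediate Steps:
O(l, g) = -l²/10 (O(l, g) = (l*(-⅒))*l = (-l/10)*l = -l²/10)
B(T) = -2 + T - 5/T + T/(-2 + T) (B(T) = (-2 + (T/(-2 + T) - 5/T)) + T = (-2 + (-5/T + T/(-2 + T))) + T = (-2 - 5/T + T/(-2 + T)) + T = -2 + T - 5/T + T/(-2 + T))
(O(-3, J(4)) + B(-3))² = (-⅒*(-3)² + (10 + (-3)³ - 1*(-3) - 3*(-3)²)/((-3)*(-2 - 3)))² = (-⅒*9 - ⅓*(10 - 27 + 3 - 3*9)/(-5))² = (-9/10 - ⅓*(-⅕)*(10 - 27 + 3 - 27))² = (-9/10 - ⅓*(-⅕)*(-41))² = (-9/10 - 41/15)² = (-109/30)² = 11881/900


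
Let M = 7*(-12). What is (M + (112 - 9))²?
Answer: 361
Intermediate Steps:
M = -84
(M + (112 - 9))² = (-84 + (112 - 9))² = (-84 + 103)² = 19² = 361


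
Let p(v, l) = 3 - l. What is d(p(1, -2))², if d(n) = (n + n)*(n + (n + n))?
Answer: 22500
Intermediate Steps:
d(n) = 6*n² (d(n) = (2*n)*(n + 2*n) = (2*n)*(3*n) = 6*n²)
d(p(1, -2))² = (6*(3 - 1*(-2))²)² = (6*(3 + 2)²)² = (6*5²)² = (6*25)² = 150² = 22500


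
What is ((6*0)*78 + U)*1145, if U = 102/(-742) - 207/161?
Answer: -604560/371 ≈ -1629.5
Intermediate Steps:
U = -528/371 (U = 102*(-1/742) - 207*1/161 = -51/371 - 9/7 = -528/371 ≈ -1.4232)
((6*0)*78 + U)*1145 = ((6*0)*78 - 528/371)*1145 = (0*78 - 528/371)*1145 = (0 - 528/371)*1145 = -528/371*1145 = -604560/371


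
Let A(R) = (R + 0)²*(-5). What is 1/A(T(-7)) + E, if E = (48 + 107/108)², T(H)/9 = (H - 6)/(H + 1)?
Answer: 23655500261/9856080 ≈ 2400.1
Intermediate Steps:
T(H) = 9*(-6 + H)/(1 + H) (T(H) = 9*((H - 6)/(H + 1)) = 9*((-6 + H)/(1 + H)) = 9*(-6 + H)/(1 + H))
E = 27994681/11664 (E = (48 + 107*(1/108))² = (48 + 107/108)² = (5291/108)² = 27994681/11664 ≈ 2400.1)
A(R) = -5*R² (A(R) = R²*(-5) = -5*R²)
1/A(T(-7)) + E = 1/(-5*81*(-6 - 7)²/(1 - 7)²) + 27994681/11664 = 1/(-5*(9*(-13)/(-6))²) + 27994681/11664 = 1/(-5*(9*(-⅙)*(-13))²) + 27994681/11664 = 1/(-5*(39/2)²) + 27994681/11664 = 1/(-5*1521/4) + 27994681/11664 = 1/(-7605/4) + 27994681/11664 = -4/7605 + 27994681/11664 = 23655500261/9856080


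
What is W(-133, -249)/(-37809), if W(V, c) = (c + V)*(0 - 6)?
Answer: -764/12603 ≈ -0.060620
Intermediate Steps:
W(V, c) = -6*V - 6*c (W(V, c) = (V + c)*(-6) = -6*V - 6*c)
W(-133, -249)/(-37809) = (-6*(-133) - 6*(-249))/(-37809) = (798 + 1494)*(-1/37809) = 2292*(-1/37809) = -764/12603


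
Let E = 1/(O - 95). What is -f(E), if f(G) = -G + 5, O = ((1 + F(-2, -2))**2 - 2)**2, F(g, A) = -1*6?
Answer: -2169/434 ≈ -4.9977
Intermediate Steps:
F(g, A) = -6
O = 529 (O = ((1 - 6)**2 - 2)**2 = ((-5)**2 - 2)**2 = (25 - 2)**2 = 23**2 = 529)
E = 1/434 (E = 1/(529 - 95) = 1/434 ≈ 0.0023041)
f(G) = 5 - G
-f(E) = -(5 - 1*1/434) = -(5 - 1/434) = -1*2169/434 = -2169/434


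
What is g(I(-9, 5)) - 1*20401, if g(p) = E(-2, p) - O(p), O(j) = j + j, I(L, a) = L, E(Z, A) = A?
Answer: -20392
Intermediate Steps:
O(j) = 2*j
g(p) = -p (g(p) = p - 2*p = -p)
g(I(-9, 5)) - 1*20401 = -1*(-9) - 1*20401 = 9 - 20401 = -20392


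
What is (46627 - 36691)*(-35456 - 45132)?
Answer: -800722368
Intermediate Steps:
(46627 - 36691)*(-35456 - 45132) = 9936*(-80588) = -800722368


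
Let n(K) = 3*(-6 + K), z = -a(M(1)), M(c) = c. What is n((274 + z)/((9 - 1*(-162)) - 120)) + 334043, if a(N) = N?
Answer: 5678698/17 ≈ 3.3404e+5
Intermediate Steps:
z = -1 (z = -1*1 = -1)
n(K) = -18 + 3*K
n((274 + z)/((9 - 1*(-162)) - 120)) + 334043 = (-18 + 3*((274 - 1)/((9 - 1*(-162)) - 120))) + 334043 = (-18 + 3*(273/((9 + 162) - 120))) + 334043 = (-18 + 3*(273/(171 - 120))) + 334043 = (-18 + 3*(273/51)) + 334043 = (-18 + 3*(273*(1/51))) + 334043 = (-18 + 3*(91/17)) + 334043 = (-18 + 273/17) + 334043 = -33/17 + 334043 = 5678698/17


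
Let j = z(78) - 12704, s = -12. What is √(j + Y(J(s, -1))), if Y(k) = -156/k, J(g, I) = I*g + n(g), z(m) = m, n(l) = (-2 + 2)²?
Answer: I*√12639 ≈ 112.42*I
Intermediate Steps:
n(l) = 0 (n(l) = 0² = 0)
J(g, I) = I*g (J(g, I) = I*g + 0 = I*g)
j = -12626 (j = 78 - 12704 = -12626)
√(j + Y(J(s, -1))) = √(-12626 - 156/((-1*(-12)))) = √(-12626 - 156/12) = √(-12626 - 156*1/12) = √(-12626 - 13) = √(-12639) = I*√12639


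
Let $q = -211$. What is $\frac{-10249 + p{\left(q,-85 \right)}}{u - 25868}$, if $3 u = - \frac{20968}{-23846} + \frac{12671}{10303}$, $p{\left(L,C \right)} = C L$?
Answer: $- \frac{2832506261802}{9532823392091} \approx -0.29713$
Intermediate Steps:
$u = \frac{259092985}{368528007}$ ($u = \frac{- \frac{20968}{-23846} + \frac{12671}{10303}}{3} = \frac{\left(-20968\right) \left(- \frac{1}{23846}\right) + 12671 \cdot \frac{1}{10303}}{3} = \frac{\frac{10484}{11923} + \frac{12671}{10303}}{3} = \frac{1}{3} \cdot \frac{259092985}{122842669} = \frac{259092985}{368528007} \approx 0.70305$)
$\frac{-10249 + p{\left(q,-85 \right)}}{u - 25868} = \frac{-10249 - -17935}{\frac{259092985}{368528007} - 25868} = \frac{-10249 + 17935}{- \frac{9532823392091}{368528007}} = 7686 \left(- \frac{368528007}{9532823392091}\right) = - \frac{2832506261802}{9532823392091}$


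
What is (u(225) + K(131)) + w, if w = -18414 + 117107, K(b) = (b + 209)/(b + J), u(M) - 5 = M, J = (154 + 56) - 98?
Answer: 24038629/243 ≈ 98924.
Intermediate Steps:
J = 112 (J = 210 - 98 = 112)
u(M) = 5 + M
K(b) = (209 + b)/(112 + b) (K(b) = (b + 209)/(b + 112) = (209 + b)/(112 + b))
w = 98693
(u(225) + K(131)) + w = ((5 + 225) + (209 + 131)/(112 + 131)) + 98693 = (230 + 340/243) + 98693 = 56230/243 + 98693 = 24038629/243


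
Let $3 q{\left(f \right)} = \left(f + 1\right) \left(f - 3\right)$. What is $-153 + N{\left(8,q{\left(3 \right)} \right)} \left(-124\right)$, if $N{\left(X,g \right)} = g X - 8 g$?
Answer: $-153$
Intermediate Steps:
$q{\left(f \right)} = \frac{\left(1 + f\right) \left(-3 + f\right)}{3}$ ($q{\left(f \right)} = \frac{\left(f + 1\right) \left(f - 3\right)}{3} = \frac{\left(1 + f\right) \left(-3 + f\right)}{3}$)
$N{\left(X,g \right)} = - 8 g + X g$ ($N{\left(X,g \right)} = X g - 8 g = - 8 g + X g$)
$-153 + N{\left(8,q{\left(3 \right)} \right)} \left(-124\right) = -153 + \left(-1 - 2 + \frac{3^{2}}{3}\right) \left(-8 + 8\right) \left(-124\right) = -153 + \left(-1 - 2 + \frac{1}{3} \cdot 9\right) 0 \left(-124\right) = -153 + \left(-1 - 2 + 3\right) 0 \left(-124\right) = -153 + 0 \cdot 0 \left(-124\right) = -153 + 0 \left(-124\right) = -153 + 0 = -153$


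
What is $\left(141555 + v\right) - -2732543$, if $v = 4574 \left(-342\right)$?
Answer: $1309790$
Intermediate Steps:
$v = -1564308$
$\left(141555 + v\right) - -2732543 = \left(141555 - 1564308\right) - -2732543 = -1422753 + 2732543 = 1309790$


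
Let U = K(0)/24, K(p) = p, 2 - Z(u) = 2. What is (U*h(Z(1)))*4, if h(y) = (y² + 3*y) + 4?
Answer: 0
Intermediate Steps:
Z(u) = 0 (Z(u) = 2 - 1*2 = 2 - 2 = 0)
h(y) = 4 + y² + 3*y
U = 0 (U = 0/24 = 0*(1/24) = 0)
(U*h(Z(1)))*4 = (0*(4 + 0² + 3*0))*4 = (0*(4 + 0 + 0))*4 = (0*4)*4 = 0*4 = 0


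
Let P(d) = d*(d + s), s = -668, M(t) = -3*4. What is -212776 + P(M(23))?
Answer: -204616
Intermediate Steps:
M(t) = -12
P(d) = d*(-668 + d) (P(d) = d*(d - 668) = d*(-668 + d))
-212776 + P(M(23)) = -212776 - 12*(-668 - 12) = -212776 - 12*(-680) = -212776 + 8160 = -204616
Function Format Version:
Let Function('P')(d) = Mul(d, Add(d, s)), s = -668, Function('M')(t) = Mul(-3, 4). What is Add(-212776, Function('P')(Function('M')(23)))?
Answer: -204616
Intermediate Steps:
Function('M')(t) = -12
Function('P')(d) = Mul(d, Add(-668, d)) (Function('P')(d) = Mul(d, Add(d, -668)) = Mul(d, Add(-668, d)))
Add(-212776, Function('P')(Function('M')(23))) = Add(-212776, Mul(-12, Add(-668, -12))) = Add(-212776, Mul(-12, -680)) = Add(-212776, 8160) = -204616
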